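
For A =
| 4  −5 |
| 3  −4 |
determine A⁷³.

A² = I (check: tr A = 0 and det A = −1), so A⁷³ = A since 73 is odd.

[[4, −5], [3, −4]]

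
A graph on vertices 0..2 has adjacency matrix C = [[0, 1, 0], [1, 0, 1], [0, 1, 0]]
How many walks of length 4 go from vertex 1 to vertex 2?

0

The number of length-4 walks from vertex 1 to vertex 2 is entry (1,2) of C⁴, where C is the adjacency matrix.
C² = [[1, 0, 1], [0, 2, 0], [1, 0, 1]]
C³ = [[0, 2, 0], [2, 0, 2], [0, 2, 0]]
C⁴ = [[2, 0, 2], [0, 4, 0], [2, 0, 2]]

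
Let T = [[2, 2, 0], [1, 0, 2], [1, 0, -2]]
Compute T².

[[6, 4, 4], [4, 2, -4], [0, 2, 4]]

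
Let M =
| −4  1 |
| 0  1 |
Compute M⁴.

[[256, −51], [0, 1]]

M² = [[16, −3], [0, 1]]
M³ = [[−64, 13], [0, 1]]
M⁴ = [[256, −51], [0, 1]]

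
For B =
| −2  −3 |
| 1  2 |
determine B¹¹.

[[−2, −3], [1, 2]]

B² = I (check: tr B = 0 and det B = −1), so B¹¹ = B since 11 is odd.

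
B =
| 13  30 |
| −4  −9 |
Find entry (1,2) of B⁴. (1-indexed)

tr B = 4 and det B = 3, so the characteristic polynomial is λ² − (4)λ + (3) with roots 1 and 3.
Eigenvectors give P = [[−5, −3], [2, 1]] with P⁻¹ = [[1, 3], [−2, −5]], and B = P·diag(1, 3)·P⁻¹.
Then B⁴ = P·diag(1, 81)·P⁻¹ = [[−5, −243], [2, 81]] · [[1, 3], [−2, −5]] = [[481, 1200], [−160, −399]].

1200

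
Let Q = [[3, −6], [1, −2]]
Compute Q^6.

Q² = Q (a projection; rank 1, trace 1), so Q^6 = Q.

[[3, −6], [1, −2]]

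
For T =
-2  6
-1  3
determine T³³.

T² = T (a projection; rank 1, trace 1), so T³³ = T.

[[-2, 6], [-1, 3]]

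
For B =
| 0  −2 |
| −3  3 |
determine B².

[[6, −6], [−9, 15]]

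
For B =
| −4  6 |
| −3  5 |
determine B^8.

[[−254, 510], [−255, 511]]

tr B = 1 and det B = −2, so the characteristic polynomial is λ² − (1)λ + (−2) with roots −1 and 2.
Eigenvectors give P = [[2, −1], [1, −1]] with P⁻¹ = [[1, −1], [1, −2]], and B = P·diag(−1, 2)·P⁻¹.
Then B^8 = P·diag(1, 256)·P⁻¹ = [[2, −256], [1, −256]] · [[1, −1], [1, −2]] = [[−254, 510], [−255, 511]].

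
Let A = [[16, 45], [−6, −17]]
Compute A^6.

tr A = −1 and det A = −2, so the characteristic polynomial is λ² − (−1)λ + (−2) with roots 1 and −2.
Eigenvectors give P = [[−3, −5], [1, 2]] with P⁻¹ = [[−2, −5], [1, 3]], and A = P·diag(1, −2)·P⁻¹.
Then A^6 = P·diag(1, 64)·P⁻¹ = [[−3, −320], [1, 128]] · [[−2, −5], [1, 3]] = [[−314, −945], [126, 379]].

[[−314, −945], [126, 379]]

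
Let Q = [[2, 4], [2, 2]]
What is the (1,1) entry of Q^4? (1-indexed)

272

Q^2 = [[12, 16], [8, 12]]
Q^3 = [[56, 80], [40, 56]]
Q^4 = [[272, 384], [192, 272]]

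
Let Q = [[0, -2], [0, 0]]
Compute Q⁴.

[[0, 0], [0, 0]]

Q is strictly triangular, hence nilpotent: Q² = 0, so Q⁴ = 0.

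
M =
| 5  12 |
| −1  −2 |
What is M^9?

[[2045, 6132], [−511, −1532]]

tr M = 3 and det M = 2, so the characteristic polynomial is λ² − (3)λ + (2) with roots 1 and 2.
Eigenvectors give P = [[−3, 4], [1, −1]] with P⁻¹ = [[1, 4], [1, 3]], and M = P·diag(1, 2)·P⁻¹.
Then M^9 = P·diag(1, 512)·P⁻¹ = [[−3, 2048], [1, −512]] · [[1, 4], [1, 3]] = [[2045, 6132], [−511, −1532]].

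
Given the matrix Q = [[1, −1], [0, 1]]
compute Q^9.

Q = I + N where N = [[0, −1], [0, 0]] is strictly upper-triangular, so N^2 = 0.
(I + N)^9 = I + 9·N = [[1, −9], [0, 1]].

[[1, −9], [0, 1]]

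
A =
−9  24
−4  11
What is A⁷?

[[−4377, 13128], [−2188, 6563]]

tr A = 2 and det A = −3, so the characteristic polynomial is λ² − (2)λ + (−3) with roots −1 and 3.
Eigenvectors give P = [[−3, 2], [−1, 1]] with P⁻¹ = [[−1, 2], [−1, 3]], and A = P·diag(−1, 3)·P⁻¹.
Then A⁷ = P·diag(−1, 2187)·P⁻¹ = [[3, 4374], [1, 2187]] · [[−1, 2], [−1, 3]] = [[−4377, 13128], [−2188, 6563]].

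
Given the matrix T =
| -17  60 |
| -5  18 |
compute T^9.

tr T = 1 and det T = -6, so the characteristic polynomial is λ² − (1)λ + (-6) with roots -2 and 3.
Eigenvectors give P = [[4, -3], [1, -1]] with P⁻¹ = [[1, -3], [1, -4]], and T = P·diag(-2, 3)·P⁻¹.
Then T^9 = P·diag(-512, 19683)·P⁻¹ = [[-2048, -59049], [-512, -19683]] · [[1, -3], [1, -4]] = [[-61097, 242340], [-20195, 80268]].

[[-61097, 242340], [-20195, 80268]]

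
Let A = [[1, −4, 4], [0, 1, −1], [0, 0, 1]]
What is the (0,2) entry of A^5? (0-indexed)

60

A = I + N where N = [[0, −4, 4], [0, 0, −1], [0, 0, 0]] is strictly upper-triangular, so N^3 = 0.
(I + N)^5 = I + 5·N + 10·N^2 = [[1, −20, 60], [0, 1, −5], [0, 0, 1]].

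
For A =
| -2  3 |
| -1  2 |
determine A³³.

[[-2, 3], [-1, 2]]

A² = I (check: tr A = 0 and det A = -1), so A³³ = A since 33 is odd.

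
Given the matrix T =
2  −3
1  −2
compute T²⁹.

[[2, −3], [1, −2]]

T² = I (check: tr T = 0 and det T = −1), so T²⁹ = T since 29 is odd.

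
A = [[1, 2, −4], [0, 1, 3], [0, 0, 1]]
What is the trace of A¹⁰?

A = I + N where N = [[0, 2, −4], [0, 0, 3], [0, 0, 0]] is strictly upper-triangular, so N³ = 0.
(I + N)¹⁰ = I + 10·N + 45·N² = [[1, 20, 230], [0, 1, 30], [0, 0, 1]].

3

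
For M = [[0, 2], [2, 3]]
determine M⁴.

M² = [[4, 6], [6, 13]]
M³ = [[12, 26], [26, 51]]
M⁴ = [[52, 102], [102, 205]]

[[52, 102], [102, 205]]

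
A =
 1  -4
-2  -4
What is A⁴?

[[153, 396], [198, 648]]

A² = [[9, 12], [6, 24]]
A³ = [[-15, -84], [-42, -120]]
A⁴ = [[153, 396], [198, 648]]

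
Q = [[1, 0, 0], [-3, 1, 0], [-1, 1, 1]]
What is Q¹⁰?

[[1, 0, 0], [-30, 1, 0], [-145, 10, 1]]

Q = I + N where N = [[0, 0, 0], [-3, 0, 0], [-1, 1, 0]] is strictly lower-triangular, so N³ = 0.
(I + N)¹⁰ = I + 10·N + 45·N² = [[1, 0, 0], [-30, 1, 0], [-145, 10, 1]].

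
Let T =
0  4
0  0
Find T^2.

[[0, 0], [0, 0]]

T is strictly triangular, hence nilpotent: T^2 = 0, so T^2 = 0.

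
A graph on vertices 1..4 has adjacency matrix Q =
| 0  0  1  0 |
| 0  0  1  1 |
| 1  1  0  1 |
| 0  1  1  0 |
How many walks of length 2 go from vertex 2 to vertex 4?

1

The number of length-2 walks from vertex 2 to vertex 4 is entry (2,4) of Q^2, where Q is the adjacency matrix.
Q^2 = [[1, 1, 0, 1], [1, 2, 1, 1], [0, 1, 3, 1], [1, 1, 1, 2]]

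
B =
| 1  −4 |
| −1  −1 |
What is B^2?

[[5, 0], [0, 5]]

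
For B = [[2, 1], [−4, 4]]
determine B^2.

[[0, 6], [−24, 12]]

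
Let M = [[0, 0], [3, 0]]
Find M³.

[[0, 0], [0, 0]]

M is strictly triangular, hence nilpotent: M² = 0, so M³ = 0.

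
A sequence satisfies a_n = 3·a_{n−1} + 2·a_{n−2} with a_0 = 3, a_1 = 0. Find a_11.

With companion matrix Q = [[3, 2], [1, 0]], [a_n, a_{n−1}]ᵀ = Q·[a_{n−1}, a_{n−2}]ᵀ, so [a_11, a_10]ᵀ = Q^10·[a_1, a_0]ᵀ.
Q^10 = [[283667, 159294], [79647, 44726]], giving [a_11, a_10]ᵀ = [[477882], [134178]].

477882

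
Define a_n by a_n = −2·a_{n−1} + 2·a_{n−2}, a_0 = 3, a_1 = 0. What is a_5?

−96

With companion matrix B = [[−2, 2], [1, 0]], [a_n, a_{n−1}]ᵀ = B·[a_{n−1}, a_{n−2}]ᵀ, so [a_5, a_4]ᵀ = B^4·[a_1, a_0]ᵀ.
B^4 = [[44, −32], [−16, 12]], giving [a_5, a_4]ᵀ = [[−96], [36]].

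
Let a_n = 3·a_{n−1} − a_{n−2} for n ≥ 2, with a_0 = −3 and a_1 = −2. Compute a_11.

With companion matrix A = [[3, −1], [1, 0]], [a_n, a_{n−1}]ᵀ = A·[a_{n−1}, a_{n−2}]ᵀ, so [a_11, a_10]ᵀ = A¹⁰·[a_1, a_0]ᵀ.
A¹⁰ = [[17711, −6765], [6765, −2584]], giving [a_11, a_10]ᵀ = [[−15127], [−5778]].

−15127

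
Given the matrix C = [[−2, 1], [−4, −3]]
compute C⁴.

[[−100, −25], [100, −75]]

C² = [[0, −5], [20, 5]]
C³ = [[20, 15], [−60, 5]]
C⁴ = [[−100, −25], [100, −75]]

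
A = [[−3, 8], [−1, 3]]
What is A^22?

[[1, 0], [0, 1]]

A² = I (check: tr A = 0 and det A = −1), so A^22 = I since 22 is even.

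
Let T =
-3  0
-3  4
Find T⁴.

T² = [[9, 0], [-3, 16]]
T³ = [[-27, 0], [-39, 64]]
T⁴ = [[81, 0], [-75, 256]]

[[81, 0], [-75, 256]]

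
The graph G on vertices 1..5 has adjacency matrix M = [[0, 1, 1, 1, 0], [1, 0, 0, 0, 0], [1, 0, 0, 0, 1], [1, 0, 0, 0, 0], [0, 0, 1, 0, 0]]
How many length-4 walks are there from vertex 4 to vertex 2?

3

The number of length-4 walks from vertex 4 to vertex 2 is entry (4,2) of M^4, where M is the adjacency matrix.
M^2 = [[3, 0, 0, 0, 1], [0, 1, 1, 1, 0], [0, 1, 2, 1, 0], [0, 1, 1, 1, 0], [1, 0, 0, 0, 1]]
M^3 = [[0, 3, 4, 3, 0], [3, 0, 0, 0, 1], [4, 0, 0, 0, 2], [3, 0, 0, 0, 1], [0, 1, 2, 1, 0]]
M^4 = [[10, 0, 0, 0, 4], [0, 3, 4, 3, 0], [0, 4, 6, 4, 0], [0, 3, 4, 3, 0], [4, 0, 0, 0, 2]]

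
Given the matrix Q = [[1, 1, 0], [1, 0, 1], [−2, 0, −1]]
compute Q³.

[[1, 2, 0], [2, −1, 2], [−4, 0, −3]]

Q² = [[2, 1, 1], [−1, 1, −1], [0, −2, 1]]
Q³ = [[1, 2, 0], [2, −1, 2], [−4, 0, −3]]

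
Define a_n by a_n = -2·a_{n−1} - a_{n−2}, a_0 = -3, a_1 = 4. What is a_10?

-13

With companion matrix T = [[-2, -1], [1, 0]], [a_n, a_{n−1}]ᵀ = T·[a_{n−1}, a_{n−2}]ᵀ, so [a_10, a_9]ᵀ = T⁹·[a_1, a_0]ᵀ.
T⁹ = [[-10, -9], [9, 8]], giving [a_10, a_9]ᵀ = [[-13], [12]].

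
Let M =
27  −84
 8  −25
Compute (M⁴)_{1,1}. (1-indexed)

561

tr M = 2 and det M = −3, so the characteristic polynomial is λ² − (2)λ + (−3) with roots −1 and 3.
Eigenvectors give P = [[3, 7], [1, 2]] with P⁻¹ = [[−2, 7], [1, −3]], and M = P·diag(−1, 3)·P⁻¹.
Then M⁴ = P·diag(1, 81)·P⁻¹ = [[3, 567], [1, 162]] · [[−2, 7], [1, −3]] = [[561, −1680], [160, −479]].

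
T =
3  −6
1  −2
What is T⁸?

T² = T (a projection; rank 1, trace 1), so T⁸ = T.

[[3, −6], [1, −2]]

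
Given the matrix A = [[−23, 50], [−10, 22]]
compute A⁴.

tr A = −1 and det A = −6, so the characteristic polynomial is λ² − (−1)λ + (−6) with roots 2 and −3.
Eigenvectors give P = [[2, −5], [1, −2]] with P⁻¹ = [[−2, 5], [−1, 2]], and A = P·diag(2, −3)·P⁻¹.
Then A⁴ = P·diag(16, 81)·P⁻¹ = [[32, −405], [16, −162]] · [[−2, 5], [−1, 2]] = [[341, −650], [130, −244]].

[[341, −650], [130, −244]]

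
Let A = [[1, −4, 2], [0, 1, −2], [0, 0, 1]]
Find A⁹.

[[1, −36, 306], [0, 1, −18], [0, 0, 1]]

A = I + N where N = [[0, −4, 2], [0, 0, −2], [0, 0, 0]] is strictly upper-triangular, so N³ = 0.
(I + N)⁹ = I + 9·N + 36·N² = [[1, −36, 306], [0, 1, −18], [0, 0, 1]].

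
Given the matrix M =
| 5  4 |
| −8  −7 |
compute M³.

[[29, 28], [−56, −55]]

tr M = −2 and det M = −3, so the characteristic polynomial is λ² − (−2)λ + (−3) with roots 1 and −3.
Eigenvectors give P = [[1, −1], [−1, 2]] with P⁻¹ = [[2, 1], [1, 1]], and M = P·diag(1, −3)·P⁻¹.
Then M³ = P·diag(1, −27)·P⁻¹ = [[1, 27], [−1, −54]] · [[2, 1], [1, 1]] = [[29, 28], [−56, −55]].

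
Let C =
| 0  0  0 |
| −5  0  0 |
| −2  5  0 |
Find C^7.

C is strictly triangular, hence nilpotent: C^3 = 0, so C^7 = 0.

[[0, 0, 0], [0, 0, 0], [0, 0, 0]]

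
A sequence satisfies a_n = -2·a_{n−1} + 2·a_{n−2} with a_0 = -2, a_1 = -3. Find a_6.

With companion matrix A = [[-2, 2], [1, 0]], [a_n, a_{n−1}]ᵀ = A·[a_{n−1}, a_{n−2}]ᵀ, so [a_6, a_5]ᵀ = A⁵·[a_1, a_0]ᵀ.
A⁵ = [[-120, 88], [44, -32]], giving [a_6, a_5]ᵀ = [[184], [-68]].

184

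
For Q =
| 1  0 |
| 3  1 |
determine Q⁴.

[[1, 0], [12, 1]]

Q = I + N where N = [[0, 0], [3, 0]] is strictly lower-triangular, so N² = 0.
(I + N)⁴ = I + 4·N = [[1, 0], [12, 1]].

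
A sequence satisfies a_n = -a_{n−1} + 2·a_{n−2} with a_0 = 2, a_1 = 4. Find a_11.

1368

With companion matrix T = [[-1, 2], [1, 0]], [a_n, a_{n−1}]ᵀ = T·[a_{n−1}, a_{n−2}]ᵀ, so [a_11, a_10]ᵀ = T¹⁰·[a_1, a_0]ᵀ.
T¹⁰ = [[683, -682], [-341, 342]], giving [a_11, a_10]ᵀ = [[1368], [-680]].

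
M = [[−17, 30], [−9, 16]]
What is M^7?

[[−773, 1290], [−387, 646]]

tr M = −1 and det M = −2, so the characteristic polynomial is λ² − (−1)λ + (−2) with roots 1 and −2.
Eigenvectors give P = [[−5, 2], [−3, 1]] with P⁻¹ = [[1, −2], [3, −5]], and M = P·diag(1, −2)·P⁻¹.
Then M^7 = P·diag(1, −128)·P⁻¹ = [[−5, −256], [−3, −128]] · [[1, −2], [3, −5]] = [[−773, 1290], [−387, 646]].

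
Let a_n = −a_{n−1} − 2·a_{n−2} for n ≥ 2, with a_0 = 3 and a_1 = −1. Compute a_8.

−45

With companion matrix T = [[−1, −2], [1, 0]], [a_n, a_{n−1}]ᵀ = T·[a_{n−1}, a_{n−2}]ᵀ, so [a_8, a_7]ᵀ = T⁷·[a_1, a_0]ᵀ.
T⁷ = [[3, −14], [7, 10]], giving [a_8, a_7]ᵀ = [[−45], [23]].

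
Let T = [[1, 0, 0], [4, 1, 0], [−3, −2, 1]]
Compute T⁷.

[[1, 0, 0], [28, 1, 0], [−189, −14, 1]]

T = I + N where N = [[0, 0, 0], [4, 0, 0], [−3, −2, 0]] is strictly lower-triangular, so N³ = 0.
(I + N)⁷ = I + 7·N + 21·N² = [[1, 0, 0], [28, 1, 0], [−189, −14, 1]].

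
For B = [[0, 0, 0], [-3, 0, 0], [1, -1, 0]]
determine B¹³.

B is strictly triangular, hence nilpotent: B³ = 0, so B¹³ = 0.

[[0, 0, 0], [0, 0, 0], [0, 0, 0]]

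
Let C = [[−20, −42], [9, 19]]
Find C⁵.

[[−230, −462], [99, 199]]

tr C = −1 and det C = −2, so the characteristic polynomial is λ² − (−1)λ + (−2) with roots −2 and 1.
Eigenvectors give P = [[7, −2], [−3, 1]] with P⁻¹ = [[1, 2], [3, 7]], and C = P·diag(−2, 1)·P⁻¹.
Then C⁵ = P·diag(−32, 1)·P⁻¹ = [[−224, −2], [96, 1]] · [[1, 2], [3, 7]] = [[−230, −462], [99, 199]].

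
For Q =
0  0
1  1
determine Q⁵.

Q² = Q (a projection; rank 1, trace 1), so Q⁵ = Q.

[[0, 0], [1, 1]]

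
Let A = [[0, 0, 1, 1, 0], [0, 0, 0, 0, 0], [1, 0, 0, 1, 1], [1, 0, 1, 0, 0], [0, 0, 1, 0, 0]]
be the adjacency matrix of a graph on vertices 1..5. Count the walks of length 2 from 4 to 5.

The number of length-2 walks from vertex 4 to vertex 5 is entry (4,5) of A², where A is the adjacency matrix.
A² = [[2, 0, 1, 1, 1], [0, 0, 0, 0, 0], [1, 0, 3, 1, 0], [1, 0, 1, 2, 1], [1, 0, 0, 1, 1]]

1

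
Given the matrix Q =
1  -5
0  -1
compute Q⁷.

[[1, -5], [0, -1]]

Q² = I (check: tr Q = 0 and det Q = -1), so Q⁷ = Q since 7 is odd.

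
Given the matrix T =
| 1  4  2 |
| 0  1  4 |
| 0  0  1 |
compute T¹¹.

[[1, 44, 902], [0, 1, 44], [0, 0, 1]]

T = I + N where N = [[0, 4, 2], [0, 0, 4], [0, 0, 0]] is strictly upper-triangular, so N³ = 0.
(I + N)¹¹ = I + 11·N + 55·N² = [[1, 44, 902], [0, 1, 44], [0, 0, 1]].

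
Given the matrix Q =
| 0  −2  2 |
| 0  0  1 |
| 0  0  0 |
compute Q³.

[[0, 0, 0], [0, 0, 0], [0, 0, 0]]

Q is strictly triangular, hence nilpotent: Q³ = 0, so Q³ = 0.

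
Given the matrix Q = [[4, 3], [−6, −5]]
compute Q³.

[[10, 9], [−18, −17]]

tr Q = −1 and det Q = −2, so the characteristic polynomial is λ² − (−1)λ + (−2) with roots −2 and 1.
Eigenvectors give P = [[−1, −1], [2, 1]] with P⁻¹ = [[1, 1], [−2, −1]], and Q = P·diag(−2, 1)·P⁻¹.
Then Q³ = P·diag(−8, 1)·P⁻¹ = [[8, −1], [−16, 1]] · [[1, 1], [−2, −1]] = [[10, 9], [−18, −17]].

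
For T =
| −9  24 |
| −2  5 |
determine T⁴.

[[321, −960], [80, −239]]

tr T = −4 and det T = 3, so the characteristic polynomial is λ² − (−4)λ + (3) with roots −1 and −3.
Eigenvectors give P = [[3, 4], [1, 1]] with P⁻¹ = [[−1, 4], [1, −3]], and T = P·diag(−1, −3)·P⁻¹.
Then T⁴ = P·diag(1, 81)·P⁻¹ = [[3, 324], [1, 81]] · [[−1, 4], [1, −3]] = [[321, −960], [80, −239]].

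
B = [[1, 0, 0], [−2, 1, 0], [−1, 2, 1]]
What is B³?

[[1, 0, 0], [−6, 1, 0], [−15, 6, 1]]

B = I + N where N = [[0, 0, 0], [−2, 0, 0], [−1, 2, 0]] is strictly lower-triangular, so N³ = 0.
(I + N)³ = I + 3·N + 3·N² = [[1, 0, 0], [−6, 1, 0], [−15, 6, 1]].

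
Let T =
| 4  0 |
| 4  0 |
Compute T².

[[16, 0], [16, 0]]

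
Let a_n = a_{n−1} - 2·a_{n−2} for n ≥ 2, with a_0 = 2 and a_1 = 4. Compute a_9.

-56

With companion matrix M = [[1, -2], [1, 0]], [a_n, a_{n−1}]ᵀ = M·[a_{n−1}, a_{n−2}]ᵀ, so [a_9, a_8]ᵀ = M^8·[a_1, a_0]ᵀ.
M^8 = [[-17, 6], [-3, -14]], giving [a_9, a_8]ᵀ = [[-56], [-40]].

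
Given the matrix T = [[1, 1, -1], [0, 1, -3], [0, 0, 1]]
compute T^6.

T = I + N where N = [[0, 1, -1], [0, 0, -3], [0, 0, 0]] is strictly upper-triangular, so N^3 = 0.
(I + N)^6 = I + 6·N + 15·N^2 = [[1, 6, -51], [0, 1, -18], [0, 0, 1]].

[[1, 6, -51], [0, 1, -18], [0, 0, 1]]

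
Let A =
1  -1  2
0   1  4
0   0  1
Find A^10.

A = I + N where N = [[0, -1, 2], [0, 0, 4], [0, 0, 0]] is strictly upper-triangular, so N^3 = 0.
(I + N)^10 = I + 10·N + 45·N^2 = [[1, -10, -160], [0, 1, 40], [0, 0, 1]].

[[1, -10, -160], [0, 1, 40], [0, 0, 1]]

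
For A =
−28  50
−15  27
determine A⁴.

tr A = −1 and det A = −6, so the characteristic polynomial is λ² − (−1)λ + (−6) with roots 2 and −3.
Eigenvectors give P = [[−5, 2], [−3, 1]] with P⁻¹ = [[1, −2], [3, −5]], and A = P·diag(2, −3)·P⁻¹.
Then A⁴ = P·diag(16, 81)·P⁻¹ = [[−80, 162], [−48, 81]] · [[1, −2], [3, −5]] = [[406, −650], [195, −309]].

[[406, −650], [195, −309]]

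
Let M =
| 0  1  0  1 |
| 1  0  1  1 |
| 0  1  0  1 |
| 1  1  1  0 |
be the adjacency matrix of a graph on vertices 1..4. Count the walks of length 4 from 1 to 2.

9

The number of length-4 walks from vertex 1 to vertex 2 is entry (1,2) of M⁴, where M is the adjacency matrix.
M² = [[2, 1, 2, 1], [1, 3, 1, 2], [2, 1, 2, 1], [1, 2, 1, 3]]
M³ = [[2, 5, 2, 5], [5, 4, 5, 5], [2, 5, 2, 5], [5, 5, 5, 4]]
M⁴ = [[10, 9, 10, 9], [9, 15, 9, 14], [10, 9, 10, 9], [9, 14, 9, 15]]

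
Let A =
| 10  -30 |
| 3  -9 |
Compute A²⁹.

A² = A (a projection; rank 1, trace 1), so A²⁹ = A.

[[10, -30], [3, -9]]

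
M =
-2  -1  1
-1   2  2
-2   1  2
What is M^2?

[[3, 1, -2], [-4, 7, 7], [-1, 6, 4]]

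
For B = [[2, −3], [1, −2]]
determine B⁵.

B² = I (check: tr B = 0 and det B = −1), so B⁵ = B since 5 is odd.

[[2, −3], [1, −2]]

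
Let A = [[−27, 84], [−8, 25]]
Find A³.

tr A = −2 and det A = −3, so the characteristic polynomial is λ² − (−2)λ + (−3) with roots −3 and 1.
Eigenvectors give P = [[7, 3], [2, 1]] with P⁻¹ = [[1, −3], [−2, 7]], and A = P·diag(−3, 1)·P⁻¹.
Then A³ = P·diag(−27, 1)·P⁻¹ = [[−189, 3], [−54, 1]] · [[1, −3], [−2, 7]] = [[−195, 588], [−56, 169]].

[[−195, 588], [−56, 169]]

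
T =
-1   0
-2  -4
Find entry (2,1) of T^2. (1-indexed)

10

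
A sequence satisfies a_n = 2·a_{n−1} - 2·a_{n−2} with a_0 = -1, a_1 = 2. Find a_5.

-8

With companion matrix M = [[2, -2], [1, 0]], [a_n, a_{n−1}]ᵀ = M·[a_{n−1}, a_{n−2}]ᵀ, so [a_5, a_4]ᵀ = M⁴·[a_1, a_0]ᵀ.
M⁴ = [[-4, 0], [0, -4]], giving [a_5, a_4]ᵀ = [[-8], [4]].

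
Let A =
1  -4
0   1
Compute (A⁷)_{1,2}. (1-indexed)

-28

A = I + N where N = [[0, -4], [0, 0]] is strictly upper-triangular, so N² = 0.
(I + N)⁷ = I + 7·N = [[1, -28], [0, 1]].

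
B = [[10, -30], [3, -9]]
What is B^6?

[[10, -30], [3, -9]]

B² = B (a projection; rank 1, trace 1), so B^6 = B.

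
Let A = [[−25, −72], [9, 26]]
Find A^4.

tr A = 1 and det A = −2, so the characteristic polynomial is λ² − (1)λ + (−2) with roots −1 and 2.
Eigenvectors give P = [[−3, −8], [1, 3]] with P⁻¹ = [[−3, −8], [1, 3]], and A = P·diag(−1, 2)·P⁻¹.
Then A^4 = P·diag(1, 16)·P⁻¹ = [[−3, −128], [1, 48]] · [[−3, −8], [1, 3]] = [[−119, −360], [45, 136]].

[[−119, −360], [45, 136]]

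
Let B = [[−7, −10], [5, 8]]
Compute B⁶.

[[−601, −1330], [665, 1394]]

tr B = 1 and det B = −6, so the characteristic polynomial is λ² − (1)λ + (−6) with roots 3 and −2.
Eigenvectors give P = [[−1, −2], [1, 1]] with P⁻¹ = [[1, 2], [−1, −1]], and B = P·diag(3, −2)·P⁻¹.
Then B⁶ = P·diag(729, 64)·P⁻¹ = [[−729, −128], [729, 64]] · [[1, 2], [−1, −1]] = [[−601, −1330], [665, 1394]].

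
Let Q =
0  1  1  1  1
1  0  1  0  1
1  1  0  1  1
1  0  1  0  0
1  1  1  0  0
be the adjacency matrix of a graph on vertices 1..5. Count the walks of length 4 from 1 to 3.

The number of length-4 walks from vertex 1 to vertex 3 is entry (1,3) of Q^4, where Q is the adjacency matrix.
Q^2 = [[4, 2, 3, 1, 2], [2, 3, 2, 2, 2], [3, 2, 4, 1, 2], [1, 2, 1, 2, 2], [2, 2, 2, 2, 3]]
Q^3 = [[8, 9, 9, 7, 9], [9, 6, 9, 4, 7], [9, 9, 8, 7, 9], [7, 4, 7, 2, 4], [9, 7, 9, 4, 6]]
Q^4 = [[34, 26, 33, 17, 26], [26, 25, 26, 18, 24], [33, 26, 34, 17, 26], [17, 18, 17, 14, 18], [26, 24, 26, 18, 25]]

33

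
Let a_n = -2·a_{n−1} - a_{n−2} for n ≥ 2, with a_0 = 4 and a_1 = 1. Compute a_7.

With companion matrix C = [[-2, -1], [1, 0]], [a_n, a_{n−1}]ᵀ = C·[a_{n−1}, a_{n−2}]ᵀ, so [a_7, a_6]ᵀ = C⁶·[a_1, a_0]ᵀ.
C⁶ = [[7, 6], [-6, -5]], giving [a_7, a_6]ᵀ = [[31], [-26]].

31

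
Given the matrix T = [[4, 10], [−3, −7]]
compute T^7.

tr T = −3 and det T = 2, so the characteristic polynomial is λ² − (−3)λ + (2) with roots −2 and −1.
Eigenvectors give P = [[−5, 2], [3, −1]] with P⁻¹ = [[1, 2], [3, 5]], and T = P·diag(−2, −1)·P⁻¹.
Then T^7 = P·diag(−128, −1)·P⁻¹ = [[640, −2], [−384, 1]] · [[1, 2], [3, 5]] = [[634, 1270], [−381, −763]].

[[634, 1270], [−381, −763]]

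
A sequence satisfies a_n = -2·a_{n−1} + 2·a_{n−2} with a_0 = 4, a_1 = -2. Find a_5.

-216

With companion matrix T = [[-2, 2], [1, 0]], [a_n, a_{n−1}]ᵀ = T·[a_{n−1}, a_{n−2}]ᵀ, so [a_5, a_4]ᵀ = T⁴·[a_1, a_0]ᵀ.
T⁴ = [[44, -32], [-16, 12]], giving [a_5, a_4]ᵀ = [[-216], [80]].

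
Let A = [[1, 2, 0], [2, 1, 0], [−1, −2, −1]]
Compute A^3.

A^2 = [[5, 4, 0], [4, 5, 0], [−4, −2, 1]]
A^3 = [[13, 14, 0], [14, 13, 0], [−9, −12, −1]]

[[13, 14, 0], [14, 13, 0], [−9, −12, −1]]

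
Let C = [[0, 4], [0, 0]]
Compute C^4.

C is strictly triangular, hence nilpotent: C^2 = 0, so C^4 = 0.

[[0, 0], [0, 0]]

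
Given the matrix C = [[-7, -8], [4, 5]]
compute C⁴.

tr C = -2 and det C = -3, so the characteristic polynomial is λ² − (-2)λ + (-3) with roots -3 and 1.
Eigenvectors give P = [[-2, 1], [1, -1]] with P⁻¹ = [[-1, -1], [-1, -2]], and C = P·diag(-3, 1)·P⁻¹.
Then C⁴ = P·diag(81, 1)·P⁻¹ = [[-162, 1], [81, -1]] · [[-1, -1], [-1, -2]] = [[161, 160], [-80, -79]].

[[161, 160], [-80, -79]]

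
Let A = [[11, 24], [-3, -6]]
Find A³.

tr A = 5 and det A = 6, so the characteristic polynomial is λ² − (5)λ + (6) with roots 3 and 2.
Eigenvectors give P = [[3, -8], [-1, 3]] with P⁻¹ = [[3, 8], [1, 3]], and A = P·diag(3, 2)·P⁻¹.
Then A³ = P·diag(27, 8)·P⁻¹ = [[81, -64], [-27, 24]] · [[3, 8], [1, 3]] = [[179, 456], [-57, -144]].

[[179, 456], [-57, -144]]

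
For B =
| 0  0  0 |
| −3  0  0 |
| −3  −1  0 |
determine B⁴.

B is strictly triangular, hence nilpotent: B³ = 0, so B⁴ = 0.

[[0, 0, 0], [0, 0, 0], [0, 0, 0]]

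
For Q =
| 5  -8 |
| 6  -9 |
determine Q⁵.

tr Q = -4 and det Q = 3, so the characteristic polynomial is λ² − (-4)λ + (3) with roots -3 and -1.
Eigenvectors give P = [[1, -4], [1, -3]] with P⁻¹ = [[-3, 4], [-1, 1]], and Q = P·diag(-3, -1)·P⁻¹.
Then Q⁵ = P·diag(-243, -1)·P⁻¹ = [[-243, 4], [-243, 3]] · [[-3, 4], [-1, 1]] = [[725, -968], [726, -969]].

[[725, -968], [726, -969]]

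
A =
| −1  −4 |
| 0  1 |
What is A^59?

A² = I (check: tr A = 0 and det A = −1), so A^59 = A since 59 is odd.

[[−1, −4], [0, 1]]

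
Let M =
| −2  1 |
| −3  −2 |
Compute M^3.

M^2 = [[1, −4], [12, 1]]
M^3 = [[10, 9], [−27, 10]]

[[10, 9], [−27, 10]]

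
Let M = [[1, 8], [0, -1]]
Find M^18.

[[1, 0], [0, 1]]

M² = I (check: tr M = 0 and det M = -1), so M^18 = I since 18 is even.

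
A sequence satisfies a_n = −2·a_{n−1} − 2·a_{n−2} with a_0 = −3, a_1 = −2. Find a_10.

With companion matrix M = [[−2, −2], [1, 0]], [a_n, a_{n−1}]ᵀ = M·[a_{n−1}, a_{n−2}]ᵀ, so [a_10, a_9]ᵀ = M^9·[a_1, a_0]ᵀ.
M^9 = [[−32, −32], [16, 0]], giving [a_10, a_9]ᵀ = [[160], [−32]].

160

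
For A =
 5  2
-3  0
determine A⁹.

[[58025, 38342], [-57513, -37830]]

tr A = 5 and det A = 6, so the characteristic polynomial is λ² − (5)λ + (6) with roots 2 and 3.
Eigenvectors give P = [[-2, -1], [3, 1]] with P⁻¹ = [[1, 1], [-3, -2]], and A = P·diag(2, 3)·P⁻¹.
Then A⁹ = P·diag(512, 19683)·P⁻¹ = [[-1024, -19683], [1536, 19683]] · [[1, 1], [-3, -2]] = [[58025, 38342], [-57513, -37830]].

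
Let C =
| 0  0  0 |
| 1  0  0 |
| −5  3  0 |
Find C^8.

[[0, 0, 0], [0, 0, 0], [0, 0, 0]]

C is strictly triangular, hence nilpotent: C^3 = 0, so C^8 = 0.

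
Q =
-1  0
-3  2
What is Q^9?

[[-1, 0], [-513, 512]]

tr Q = 1 and det Q = -2, so the characteristic polynomial is λ² − (1)λ + (-2) with roots -1 and 2.
Eigenvectors give P = [[1, 0], [1, -1]] with P⁻¹ = [[1, 0], [1, -1]], and Q = P·diag(-1, 2)·P⁻¹.
Then Q^9 = P·diag(-1, 512)·P⁻¹ = [[-1, 0], [-1, -512]] · [[1, 0], [1, -1]] = [[-1, 0], [-513, 512]].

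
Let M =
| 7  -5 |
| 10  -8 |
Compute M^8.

tr M = -1 and det M = -6, so the characteristic polynomial is λ² − (-1)λ + (-6) with roots -3 and 2.
Eigenvectors give P = [[-1, 1], [-2, 1]] with P⁻¹ = [[1, -1], [2, -1]], and M = P·diag(-3, 2)·P⁻¹.
Then M^8 = P·diag(6561, 256)·P⁻¹ = [[-6561, 256], [-13122, 256]] · [[1, -1], [2, -1]] = [[-6049, 6305], [-12610, 12866]].

[[-6049, 6305], [-12610, 12866]]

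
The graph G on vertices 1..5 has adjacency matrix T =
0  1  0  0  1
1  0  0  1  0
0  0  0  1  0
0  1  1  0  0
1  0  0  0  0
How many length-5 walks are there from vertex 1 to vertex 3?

4

The number of length-5 walks from vertex 1 to vertex 3 is entry (1,3) of T⁵, where T is the adjacency matrix.
T² = [[2, 0, 0, 1, 0], [0, 2, 1, 0, 1], [0, 1, 1, 0, 0], [1, 0, 0, 2, 0], [0, 1, 0, 0, 1]]
T³ = [[0, 3, 1, 0, 2], [3, 0, 0, 3, 0], [1, 0, 0, 2, 0], [0, 3, 2, 0, 1], [2, 0, 0, 1, 0]]
T⁴ = [[5, 0, 0, 4, 0], [0, 6, 3, 0, 3], [0, 3, 2, 0, 1], [4, 0, 0, 5, 0], [0, 3, 1, 0, 2]]
T⁵ = [[0, 9, 4, 0, 5], [9, 0, 0, 9, 0], [4, 0, 0, 5, 0], [0, 9, 5, 0, 4], [5, 0, 0, 4, 0]]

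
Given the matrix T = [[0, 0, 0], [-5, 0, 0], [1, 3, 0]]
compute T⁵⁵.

[[0, 0, 0], [0, 0, 0], [0, 0, 0]]

T is strictly triangular, hence nilpotent: T³ = 0, so T⁵⁵ = 0.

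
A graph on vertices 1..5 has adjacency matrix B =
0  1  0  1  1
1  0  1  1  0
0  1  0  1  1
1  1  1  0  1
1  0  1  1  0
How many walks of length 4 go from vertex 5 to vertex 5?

24

The number of length-4 walks from vertex 5 to vertex 5 is entry (5,5) of B^4, where B is the adjacency matrix.
B^2 = [[3, 1, 3, 2, 1], [1, 3, 1, 2, 3], [3, 1, 3, 2, 1], [2, 2, 2, 4, 2], [1, 3, 1, 2, 3]]
B^3 = [[4, 8, 4, 8, 8], [8, 4, 8, 8, 4], [4, 8, 4, 8, 8], [8, 8, 8, 8, 8], [8, 4, 8, 8, 4]]
B^4 = [[24, 16, 24, 24, 16], [16, 24, 16, 24, 24], [24, 16, 24, 24, 16], [24, 24, 24, 32, 24], [16, 24, 16, 24, 24]]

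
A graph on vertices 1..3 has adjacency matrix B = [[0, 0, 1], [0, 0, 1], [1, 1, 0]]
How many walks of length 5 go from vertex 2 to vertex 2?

The number of length-5 walks from vertex 2 to vertex 2 is entry (2,2) of B⁵, where B is the adjacency matrix.
B² = [[1, 1, 0], [1, 1, 0], [0, 0, 2]]
B³ = [[0, 0, 2], [0, 0, 2], [2, 2, 0]]
B⁴ = [[2, 2, 0], [2, 2, 0], [0, 0, 4]]
B⁵ = [[0, 0, 4], [0, 0, 4], [4, 4, 0]]

0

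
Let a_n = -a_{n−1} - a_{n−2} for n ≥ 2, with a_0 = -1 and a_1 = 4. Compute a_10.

With companion matrix M = [[-1, -1], [1, 0]], [a_n, a_{n−1}]ᵀ = M·[a_{n−1}, a_{n−2}]ᵀ, so [a_10, a_9]ᵀ = M⁹·[a_1, a_0]ᵀ.
M⁹ = [[1, 0], [0, 1]], giving [a_10, a_9]ᵀ = [[4], [-1]].

4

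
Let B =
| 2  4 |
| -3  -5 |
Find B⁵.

tr B = -3 and det B = 2, so the characteristic polynomial is λ² − (-3)λ + (2) with roots -2 and -1.
Eigenvectors give P = [[-1, -4], [1, 3]] with P⁻¹ = [[3, 4], [-1, -1]], and B = P·diag(-2, -1)·P⁻¹.
Then B⁵ = P·diag(-32, -1)·P⁻¹ = [[32, 4], [-32, -3]] · [[3, 4], [-1, -1]] = [[92, 124], [-93, -125]].

[[92, 124], [-93, -125]]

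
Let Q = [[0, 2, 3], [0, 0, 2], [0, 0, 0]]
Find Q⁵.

Q is strictly triangular, hence nilpotent: Q³ = 0, so Q⁵ = 0.

[[0, 0, 0], [0, 0, 0], [0, 0, 0]]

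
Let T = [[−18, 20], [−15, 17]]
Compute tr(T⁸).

6817

tr T = −1 and det T = −6, so the characteristic polynomial is λ² − (−1)λ + (−6) with roots −3 and 2.
Eigenvectors give P = [[4, 1], [3, 1]] with P⁻¹ = [[1, −1], [−3, 4]], and T = P·diag(−3, 2)·P⁻¹.
Then T⁸ = P·diag(6561, 256)·P⁻¹ = [[26244, 256], [19683, 256]] · [[1, −1], [−3, 4]] = [[25476, −25220], [18915, −18659]].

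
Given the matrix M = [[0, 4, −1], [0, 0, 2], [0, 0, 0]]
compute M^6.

M is strictly triangular, hence nilpotent: M^3 = 0, so M^6 = 0.

[[0, 0, 0], [0, 0, 0], [0, 0, 0]]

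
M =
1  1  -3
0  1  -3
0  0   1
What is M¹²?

[[1, 12, -234], [0, 1, -36], [0, 0, 1]]

M = I + N where N = [[0, 1, -3], [0, 0, -3], [0, 0, 0]] is strictly upper-triangular, so N³ = 0.
(I + N)¹² = I + 12·N + 66·N² = [[1, 12, -234], [0, 1, -36], [0, 0, 1]].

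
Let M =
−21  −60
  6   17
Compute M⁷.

tr M = −4 and det M = 3, so the characteristic polynomial is λ² − (−4)λ + (3) with roots −1 and −3.
Eigenvectors give P = [[−3, 10], [1, −3]] with P⁻¹ = [[3, 10], [1, 3]], and M = P·diag(−1, −3)·P⁻¹.
Then M⁷ = P·diag(−1, −2187)·P⁻¹ = [[3, −21870], [−1, 6561]] · [[3, 10], [1, 3]] = [[−21861, −65580], [6558, 19673]].

[[−21861, −65580], [6558, 19673]]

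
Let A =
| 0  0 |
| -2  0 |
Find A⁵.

[[0, 0], [0, 0]]

A is strictly triangular, hence nilpotent: A² = 0, so A⁵ = 0.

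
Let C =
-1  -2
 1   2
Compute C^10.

C² = C (a projection; rank 1, trace 1), so C^10 = C.

[[-1, -2], [1, 2]]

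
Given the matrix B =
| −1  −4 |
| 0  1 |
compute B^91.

B² = I (check: tr B = 0 and det B = −1), so B^91 = B since 91 is odd.

[[−1, −4], [0, 1]]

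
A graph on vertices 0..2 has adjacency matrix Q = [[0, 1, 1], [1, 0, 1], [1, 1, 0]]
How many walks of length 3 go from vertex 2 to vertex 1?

3

The number of length-3 walks from vertex 2 to vertex 1 is entry (2,1) of Q³, where Q is the adjacency matrix.
Q² = [[2, 1, 1], [1, 2, 1], [1, 1, 2]]
Q³ = [[2, 3, 3], [3, 2, 3], [3, 3, 2]]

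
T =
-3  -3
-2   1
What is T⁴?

[[249, 132], [88, 73]]

T² = [[15, 6], [4, 7]]
T³ = [[-57, -39], [-26, -5]]
T⁴ = [[249, 132], [88, 73]]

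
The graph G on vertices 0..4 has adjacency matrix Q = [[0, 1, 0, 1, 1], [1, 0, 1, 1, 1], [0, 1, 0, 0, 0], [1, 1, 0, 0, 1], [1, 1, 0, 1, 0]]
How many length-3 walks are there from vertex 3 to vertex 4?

The number of length-3 walks from vertex 3 to vertex 4 is entry (3,4) of Q^3, where Q is the adjacency matrix.
Q^2 = [[3, 2, 1, 2, 2], [2, 4, 0, 2, 2], [1, 0, 1, 1, 1], [2, 2, 1, 3, 2], [2, 2, 1, 2, 3]]
Q^3 = [[6, 8, 2, 7, 7], [8, 6, 4, 8, 8], [2, 4, 0, 2, 2], [7, 8, 2, 6, 7], [7, 8, 2, 7, 6]]

7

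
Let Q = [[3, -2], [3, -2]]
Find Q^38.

[[3, -2], [3, -2]]

Q² = Q (a projection; rank 1, trace 1), so Q^38 = Q.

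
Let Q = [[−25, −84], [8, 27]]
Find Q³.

tr Q = 2 and det Q = −3, so the characteristic polynomial is λ² − (2)λ + (−3) with roots −1 and 3.
Eigenvectors give P = [[7, −3], [−2, 1]] with P⁻¹ = [[1, 3], [2, 7]], and Q = P·diag(−1, 3)·P⁻¹.
Then Q³ = P·diag(−1, 27)·P⁻¹ = [[−7, −81], [2, 27]] · [[1, 3], [2, 7]] = [[−169, −588], [56, 195]].

[[−169, −588], [56, 195]]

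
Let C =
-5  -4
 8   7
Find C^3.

[[-29, -28], [56, 55]]

tr C = 2 and det C = -3, so the characteristic polynomial is λ² − (2)λ + (-3) with roots -1 and 3.
Eigenvectors give P = [[-1, -1], [1, 2]] with P⁻¹ = [[-2, -1], [1, 1]], and C = P·diag(-1, 3)·P⁻¹.
Then C^3 = P·diag(-1, 27)·P⁻¹ = [[1, -27], [-1, 54]] · [[-2, -1], [1, 1]] = [[-29, -28], [56, 55]].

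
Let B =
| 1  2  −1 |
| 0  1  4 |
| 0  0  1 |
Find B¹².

B = I + N where N = [[0, 2, −1], [0, 0, 4], [0, 0, 0]] is strictly upper-triangular, so N³ = 0.
(I + N)¹² = I + 12·N + 66·N² = [[1, 24, 516], [0, 1, 48], [0, 0, 1]].

[[1, 24, 516], [0, 1, 48], [0, 0, 1]]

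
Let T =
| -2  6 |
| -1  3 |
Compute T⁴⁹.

T² = T (a projection; rank 1, trace 1), so T⁴⁹ = T.

[[-2, 6], [-1, 3]]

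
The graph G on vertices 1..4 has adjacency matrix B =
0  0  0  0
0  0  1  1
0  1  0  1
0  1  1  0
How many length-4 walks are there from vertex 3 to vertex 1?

0

The number of length-4 walks from vertex 3 to vertex 1 is entry (3,1) of B⁴, where B is the adjacency matrix.
B² = [[0, 0, 0, 0], [0, 2, 1, 1], [0, 1, 2, 1], [0, 1, 1, 2]]
B³ = [[0, 0, 0, 0], [0, 2, 3, 3], [0, 3, 2, 3], [0, 3, 3, 2]]
B⁴ = [[0, 0, 0, 0], [0, 6, 5, 5], [0, 5, 6, 5], [0, 5, 5, 6]]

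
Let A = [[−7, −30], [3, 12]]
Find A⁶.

[[−5921, −19950], [1995, 6714]]

tr A = 5 and det A = 6, so the characteristic polynomial is λ² − (5)λ + (6) with roots 3 and 2.
Eigenvectors give P = [[−3, −10], [1, 3]] with P⁻¹ = [[3, 10], [−1, −3]], and A = P·diag(3, 2)·P⁻¹.
Then A⁶ = P·diag(729, 64)·P⁻¹ = [[−2187, −640], [729, 192]] · [[3, 10], [−1, −3]] = [[−5921, −19950], [1995, 6714]].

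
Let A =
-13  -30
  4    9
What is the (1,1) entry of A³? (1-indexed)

tr A = -4 and det A = 3, so the characteristic polynomial is λ² − (-4)λ + (3) with roots -3 and -1.
Eigenvectors give P = [[3, 5], [-1, -2]] with P⁻¹ = [[2, 5], [-1, -3]], and A = P·diag(-3, -1)·P⁻¹.
Then A³ = P·diag(-27, -1)·P⁻¹ = [[-81, -5], [27, 2]] · [[2, 5], [-1, -3]] = [[-157, -390], [52, 129]].

-157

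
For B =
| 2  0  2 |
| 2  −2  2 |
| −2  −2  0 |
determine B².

[[0, −4, 4], [−4, 0, 0], [−8, 4, −8]]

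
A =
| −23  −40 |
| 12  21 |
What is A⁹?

tr A = −2 and det A = −3, so the characteristic polynomial is λ² − (−2)λ + (−3) with roots 1 and −3.
Eigenvectors give P = [[5, 2], [−3, −1]] with P⁻¹ = [[−1, −2], [3, 5]], and A = P·diag(1, −3)·P⁻¹.
Then A⁹ = P·diag(1, −19683)·P⁻¹ = [[5, −39366], [−3, 19683]] · [[−1, −2], [3, 5]] = [[−118103, −196840], [59052, 98421]].

[[−118103, −196840], [59052, 98421]]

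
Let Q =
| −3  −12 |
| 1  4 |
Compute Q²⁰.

Q² = Q (a projection; rank 1, trace 1), so Q²⁰ = Q.

[[−3, −12], [1, 4]]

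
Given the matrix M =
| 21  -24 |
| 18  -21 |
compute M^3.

tr M = 0 and det M = -9, so the characteristic polynomial is λ² − (0)λ + (-9) with roots 3 and -3.
Eigenvectors give P = [[-4, -1], [-3, -1]] with P⁻¹ = [[-1, 1], [3, -4]], and M = P·diag(3, -3)·P⁻¹.
Then M^3 = P·diag(27, -27)·P⁻¹ = [[-108, 27], [-81, 27]] · [[-1, 1], [3, -4]] = [[189, -216], [162, -189]].

[[189, -216], [162, -189]]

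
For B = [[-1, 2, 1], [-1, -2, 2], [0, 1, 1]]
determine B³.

[[6, 12, -7], [-7, -5, 8], [2, 3, 0]]

B² = [[-1, -5, 4], [3, 4, -3], [-1, -1, 3]]
B³ = [[6, 12, -7], [-7, -5, 8], [2, 3, 0]]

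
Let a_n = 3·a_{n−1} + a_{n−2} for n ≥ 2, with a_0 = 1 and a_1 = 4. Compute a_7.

5116

With companion matrix T = [[3, 1], [1, 0]], [a_n, a_{n−1}]ᵀ = T·[a_{n−1}, a_{n−2}]ᵀ, so [a_7, a_6]ᵀ = T⁶·[a_1, a_0]ᵀ.
T⁶ = [[1189, 360], [360, 109]], giving [a_7, a_6]ᵀ = [[5116], [1549]].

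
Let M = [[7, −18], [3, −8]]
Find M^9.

[[1027, −3078], [513, −1538]]

tr M = −1 and det M = −2, so the characteristic polynomial is λ² − (−1)λ + (−2) with roots 1 and −2.
Eigenvectors give P = [[3, −2], [1, −1]] with P⁻¹ = [[1, −2], [1, −3]], and M = P·diag(1, −2)·P⁻¹.
Then M^9 = P·diag(1, −512)·P⁻¹ = [[3, 1024], [1, 512]] · [[1, −2], [1, −3]] = [[1027, −3078], [513, −1538]].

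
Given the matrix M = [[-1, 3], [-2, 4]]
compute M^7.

[[-253, 381], [-254, 382]]

tr M = 3 and det M = 2, so the characteristic polynomial is λ² − (3)λ + (2) with roots 2 and 1.
Eigenvectors give P = [[1, 3], [1, 2]] with P⁻¹ = [[-2, 3], [1, -1]], and M = P·diag(2, 1)·P⁻¹.
Then M^7 = P·diag(128, 1)·P⁻¹ = [[128, 3], [128, 2]] · [[-2, 3], [1, -1]] = [[-253, 381], [-254, 382]].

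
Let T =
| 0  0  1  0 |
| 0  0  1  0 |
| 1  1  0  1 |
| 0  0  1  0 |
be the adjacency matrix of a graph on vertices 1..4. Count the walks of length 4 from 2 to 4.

The number of length-4 walks from vertex 2 to vertex 4 is entry (2,4) of T⁴, where T is the adjacency matrix.
T² = [[1, 1, 0, 1], [1, 1, 0, 1], [0, 0, 3, 0], [1, 1, 0, 1]]
T³ = [[0, 0, 3, 0], [0, 0, 3, 0], [3, 3, 0, 3], [0, 0, 3, 0]]
T⁴ = [[3, 3, 0, 3], [3, 3, 0, 3], [0, 0, 9, 0], [3, 3, 0, 3]]

3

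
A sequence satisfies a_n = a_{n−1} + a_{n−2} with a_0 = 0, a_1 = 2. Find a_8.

With companion matrix M = [[1, 1], [1, 0]], [a_n, a_{n−1}]ᵀ = M·[a_{n−1}, a_{n−2}]ᵀ, so [a_8, a_7]ᵀ = M⁷·[a_1, a_0]ᵀ.
M⁷ = [[21, 13], [13, 8]], giving [a_8, a_7]ᵀ = [[42], [26]].

42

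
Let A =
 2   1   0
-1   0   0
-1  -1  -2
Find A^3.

[[4, 3, 0], [-3, -2, 0], [-3, -3, -8]]

A^2 = [[3, 2, 0], [-2, -1, 0], [1, 1, 4]]
A^3 = [[4, 3, 0], [-3, -2, 0], [-3, -3, -8]]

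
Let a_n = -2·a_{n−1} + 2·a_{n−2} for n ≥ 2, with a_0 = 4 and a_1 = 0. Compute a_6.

352

With companion matrix T = [[-2, 2], [1, 0]], [a_n, a_{n−1}]ᵀ = T·[a_{n−1}, a_{n−2}]ᵀ, so [a_6, a_5]ᵀ = T^5·[a_1, a_0]ᵀ.
T^5 = [[-120, 88], [44, -32]], giving [a_6, a_5]ᵀ = [[352], [-128]].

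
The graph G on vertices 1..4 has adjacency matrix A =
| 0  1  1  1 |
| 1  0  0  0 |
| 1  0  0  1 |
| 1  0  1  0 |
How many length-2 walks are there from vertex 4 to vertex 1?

The number of length-2 walks from vertex 4 to vertex 1 is entry (4,1) of A², where A is the adjacency matrix.
A² = [[3, 0, 1, 1], [0, 1, 1, 1], [1, 1, 2, 1], [1, 1, 1, 2]]

1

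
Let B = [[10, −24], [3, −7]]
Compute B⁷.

tr B = 3 and det B = 2, so the characteristic polynomial is λ² − (3)λ + (2) with roots 2 and 1.
Eigenvectors give P = [[3, −8], [1, −3]] with P⁻¹ = [[3, −8], [1, −3]], and B = P·diag(2, 1)·P⁻¹.
Then B⁷ = P·diag(128, 1)·P⁻¹ = [[384, −8], [128, −3]] · [[3, −8], [1, −3]] = [[1144, −3048], [381, −1015]].

[[1144, −3048], [381, −1015]]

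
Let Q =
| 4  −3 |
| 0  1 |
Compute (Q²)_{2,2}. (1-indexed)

1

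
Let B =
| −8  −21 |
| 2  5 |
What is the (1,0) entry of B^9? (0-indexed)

tr B = −3 and det B = 2, so the characteristic polynomial is λ² − (−3)λ + (2) with roots −2 and −1.
Eigenvectors give P = [[−7, 3], [2, −1]] with P⁻¹ = [[−1, −3], [−2, −7]], and B = P·diag(−2, −1)·P⁻¹.
Then B^9 = P·diag(−512, −1)·P⁻¹ = [[3584, −3], [−1024, 1]] · [[−1, −3], [−2, −7]] = [[−3578, −10731], [1022, 3065]].

1022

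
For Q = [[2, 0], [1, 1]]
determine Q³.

[[8, 0], [7, 1]]

tr Q = 3 and det Q = 2, so the characteristic polynomial is λ² − (3)λ + (2) with roots 2 and 1.
Eigenvectors give P = [[1, 0], [1, −1]] with P⁻¹ = [[1, 0], [1, −1]], and Q = P·diag(2, 1)·P⁻¹.
Then Q³ = P·diag(8, 1)·P⁻¹ = [[8, 0], [8, −1]] · [[1, 0], [1, −1]] = [[8, 0], [7, 1]].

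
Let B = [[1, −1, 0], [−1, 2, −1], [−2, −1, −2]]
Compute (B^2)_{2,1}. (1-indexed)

−1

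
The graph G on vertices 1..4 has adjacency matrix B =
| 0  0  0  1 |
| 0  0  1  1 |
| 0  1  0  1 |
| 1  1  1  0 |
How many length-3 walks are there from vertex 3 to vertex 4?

The number of length-3 walks from vertex 3 to vertex 4 is entry (3,4) of B³, where B is the adjacency matrix.
B² = [[1, 1, 1, 0], [1, 2, 1, 1], [1, 1, 2, 1], [0, 1, 1, 3]]
B³ = [[0, 1, 1, 3], [1, 2, 3, 4], [1, 3, 2, 4], [3, 4, 4, 2]]

4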